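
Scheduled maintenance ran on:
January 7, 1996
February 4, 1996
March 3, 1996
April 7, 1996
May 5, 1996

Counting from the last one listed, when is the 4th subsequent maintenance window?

Gaps: 28, 28, 35, 28 days — a mix of 28 and 35. Every date is a Sunday.
Each is the 1st Sunday of its month.
1st Sunday of June 1996: June 2, 1996.
1st Sunday of July 1996: July 7, 1996.
1st Sunday of August 1996: August 4, 1996.
1st Sunday of September 1996: September 1, 1996.

September 1, 1996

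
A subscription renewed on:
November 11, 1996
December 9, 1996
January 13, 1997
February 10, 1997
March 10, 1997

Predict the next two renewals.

April 14, 1997; May 12, 1997

Gaps: 28, 35, 28, 28 days — a mix of 28 and 35. Every date is a Monday.
Each is the 2nd Monday of its month.
April 1997 — 2nd Monday is April 14, 1997.
May 1997 — 2nd Monday is May 12, 1997.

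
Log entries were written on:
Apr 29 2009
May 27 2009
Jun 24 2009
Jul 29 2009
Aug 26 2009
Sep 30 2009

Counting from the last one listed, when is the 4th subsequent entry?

Jan 27 2010

Every date is a Wednesday; gaps 28, 28, 35, 28, 35 days.
Each is the last Wednesday of its month (at least one falls on the 29th or later, ruling out '4th Wednesday').
October 2009 ends with Wednesday Oct 28 2009.
Last Wednesday of November 2009: Nov 25 2009.
December 2009 ends with Wednesday Dec 30 2009.
Last Wednesday of January 2010: Jan 27 2010.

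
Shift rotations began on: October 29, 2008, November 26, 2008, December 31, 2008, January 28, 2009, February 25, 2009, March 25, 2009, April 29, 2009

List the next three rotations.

May 27, 2009; June 24, 2009; July 29, 2009

Every date is a Wednesday; gaps 28, 35, 28, 28, 28, 35 days.
Each is the last Wednesday of its month (at least one falls on the 29th or later, ruling out '4th Wednesday').
May 2009 ends with Wednesday May 27, 2009.
June 2009 ends with Wednesday June 24, 2009.
Last Wednesday of July 2009: July 29, 2009.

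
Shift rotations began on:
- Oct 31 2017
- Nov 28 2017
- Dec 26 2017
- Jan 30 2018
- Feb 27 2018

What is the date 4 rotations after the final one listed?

Jun 26 2018

Every date is a Tuesday; gaps 28, 28, 35, 28 days.
Each is the last Tuesday of its month (at least one falls on the 29th or later, ruling out '4th Tuesday').
Last Tuesday of March 2018: Mar 27 2018.
April 2018 ends with Tuesday Apr 24 2018.
Last Tuesday of May 2018: May 29 2018.
Last Tuesday of June 2018: Jun 26 2018.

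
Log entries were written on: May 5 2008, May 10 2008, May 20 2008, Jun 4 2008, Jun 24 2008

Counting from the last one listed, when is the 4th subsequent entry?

Nov 1 2008

The spacing grows by 5 each time: 5, 10, 15, 20 days.
Next gap: 25 days. Jun 24 2008 + 25 days = Jul 19 2008.
Next gap: 30 days. Jul 19 2008 + 30 days = Aug 18 2008.
Next gap: 35 days. Aug 18 2008 + 35 days = Sep 22 2008.
Next gap: 40 days. Sep 22 2008 + 40 days = Nov 1 2008.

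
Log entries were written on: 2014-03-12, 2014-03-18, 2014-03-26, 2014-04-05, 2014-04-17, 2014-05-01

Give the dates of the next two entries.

2014-05-17, 2014-06-04

The spacing grows by 2 each time: 6, 8, 10, 12, 14 days.
Next gap: 16 days. 2014-05-01 + 16 days = 2014-05-17.
Next gap: 18 days. 2014-05-17 + 18 days = 2014-06-04.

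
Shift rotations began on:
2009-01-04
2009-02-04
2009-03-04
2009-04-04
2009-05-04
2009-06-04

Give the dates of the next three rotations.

2009-07-04, 2009-08-04, 2009-09-04

Each date is the 4th; the gaps (31, 28, 31, 30, 31) track the month lengths.
The rule is the 4th of each month.
July 2009: 2009-07-04.
August 2009: 2009-08-04.
September 2009: 2009-09-04.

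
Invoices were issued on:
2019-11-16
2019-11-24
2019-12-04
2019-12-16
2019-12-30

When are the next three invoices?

2020-01-15, 2020-02-02, 2020-02-22

Gaps: 8, 10, 12, 14 days — each gap is 2 larger than the previous one.
Next gap: 16 days. 2019-12-30 + 16 days = 2020-01-15.
Next gap: 18 days. 2020-01-15 + 18 days = 2020-02-02.
Next gap: 20 days. 2020-02-02 + 20 days = 2020-02-22.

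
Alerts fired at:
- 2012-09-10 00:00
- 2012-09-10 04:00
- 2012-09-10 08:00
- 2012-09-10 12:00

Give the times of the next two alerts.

Gaps: 4, 4, 4 hours — each event is 4 hours after the previous one.
2012-09-10 12:00 + 4 h = 2012-09-10 16:00.
2012-09-10 16:00 + 4 h = 2012-09-10 20:00.

2012-09-10 16:00, 2012-09-10 20:00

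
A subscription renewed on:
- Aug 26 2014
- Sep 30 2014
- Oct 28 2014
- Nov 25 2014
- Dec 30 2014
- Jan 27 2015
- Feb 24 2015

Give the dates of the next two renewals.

Mar 31 2015, Apr 28 2015

Every date is a Tuesday; gaps 35, 28, 28, 35, 28, 28 days.
Each is the last Tuesday of its month (at least one falls on the 29th or later, ruling out '4th Tuesday').
March 2015 ends with Tuesday Mar 31 2015.
April 2015 ends with Tuesday Apr 28 2015.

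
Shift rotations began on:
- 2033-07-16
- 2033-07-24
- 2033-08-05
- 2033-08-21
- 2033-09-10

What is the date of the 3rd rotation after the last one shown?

The spacing grows by 4 each time: 8, 12, 16, 20 days.
Next gap: 24 days. 2033-09-10 + 24 days = 2033-10-04.
Next gap: 28 days. 2033-10-04 + 28 days = 2033-11-01.
Next gap: 32 days. 2033-11-01 + 32 days = 2033-12-03.

2033-12-03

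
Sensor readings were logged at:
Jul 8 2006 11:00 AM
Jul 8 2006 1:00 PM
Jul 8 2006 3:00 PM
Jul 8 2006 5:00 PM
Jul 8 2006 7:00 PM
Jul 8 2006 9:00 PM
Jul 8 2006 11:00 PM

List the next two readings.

Jul 9 2006 1:00 AM, Jul 9 2006 3:00 AM

The interval is a steady 2 hours (2, 2, 2, 2, 2, 2).
Jul 8 2006 11:00 PM + 2 h = Jul 9 2006 1:00 AM.
Jul 9 2006 1:00 AM + 2 h = Jul 9 2006 3:00 AM.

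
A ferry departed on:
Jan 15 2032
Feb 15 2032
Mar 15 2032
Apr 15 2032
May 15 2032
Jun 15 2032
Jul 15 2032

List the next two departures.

Aug 15 2032, Sep 15 2032

Each date is the 15th; the gaps (31, 29, 31, 30, 31, 30) track the month lengths.
The rule is the 15th of each month.
Next: August 2032 → Aug 15 2032.
September 2032: Sep 15 2032.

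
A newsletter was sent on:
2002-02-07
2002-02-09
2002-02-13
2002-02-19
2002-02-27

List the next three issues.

2002-03-09, 2002-03-21, 2002-04-04

The spacing grows by 2 each time: 2, 4, 6, 8 days.
Next gap: 10 days. 2002-02-27 + 10 days = 2002-03-09.
Next gap: 12 days. 2002-03-09 + 12 days = 2002-03-21.
Next gap: 14 days. 2002-03-21 + 14 days = 2002-04-04.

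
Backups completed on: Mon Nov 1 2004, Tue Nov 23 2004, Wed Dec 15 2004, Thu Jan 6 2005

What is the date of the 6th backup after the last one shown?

Wed May 18 2005

The spacing is 22, 22, 22 days — always 22 days.
Thu Jan 6 2005 + 22 days = Fri Jan 28 2005.
Fri Jan 28 2005 + 22 days = Sat Feb 19 2005.
Sat Feb 19 2005 + 22 days = Sun Mar 13 2005.
Sun Mar 13 2005 + 22 days = Mon Apr 4 2005.
Mon Apr 4 2005 + 22 days = Tue Apr 26 2005.
Tue Apr 26 2005 + 22 days = Wed May 18 2005.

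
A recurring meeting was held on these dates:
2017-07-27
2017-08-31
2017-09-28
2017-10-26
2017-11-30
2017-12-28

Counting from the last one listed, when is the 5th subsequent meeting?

Every date is a Thursday; gaps 35, 28, 28, 35, 28 days.
Each is the last Thursday of its month (at least one falls on the 29th or later, ruling out '4th Thursday').
Last Thursday of January 2018: 2018-01-25.
February 2018 ends with Thursday 2018-02-22.
Last Thursday of March 2018: 2018-03-29.
April 2018 ends with Thursday 2018-04-26.
May 2018 ends with Thursday 2018-05-31.

2018-05-31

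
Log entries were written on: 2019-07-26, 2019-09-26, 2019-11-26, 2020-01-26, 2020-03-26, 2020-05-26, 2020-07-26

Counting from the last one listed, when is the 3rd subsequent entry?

2021-01-26

Each date is the 26th; the gaps (62, 61, 61, 60, 61, 61) track the month lengths.
The rule is the 26th of every 2 months.
Next: September 2020 → 2020-09-26.
Next: November 2020 → 2020-11-26.
Next: January 2021 → 2021-01-26.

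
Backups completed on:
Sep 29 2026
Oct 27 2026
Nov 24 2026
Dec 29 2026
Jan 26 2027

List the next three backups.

These are Tuesdays with 28, 28, 35, 28-day gaps.
Each is the final Tuesday of its month — Sep 29 2026 is past the 28th, so '4th Tuesday' doesn't fit.
February 2027 ends with Tuesday Feb 23 2027.
Last Tuesday of March 2027: Mar 30 2027.
Last Tuesday of April 2027: Apr 27 2027.

Feb 23 2027, Mar 30 2027, Apr 27 2027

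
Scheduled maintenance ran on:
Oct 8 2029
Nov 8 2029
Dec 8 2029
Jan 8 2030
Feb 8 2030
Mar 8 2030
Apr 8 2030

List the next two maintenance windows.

The day-of-month is always 8 (31, 30, 31, 31, 28, 31 days between events).
So this recurs on the 8th of each month.
May 2030: May 8 2030.
June 2030: Jun 8 2030.

May 8 2030, Jun 8 2030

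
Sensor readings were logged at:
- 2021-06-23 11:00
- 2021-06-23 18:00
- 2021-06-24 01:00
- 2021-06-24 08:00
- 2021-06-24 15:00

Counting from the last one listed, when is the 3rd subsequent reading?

2021-06-25 12:00

The interval is a steady 7 hours (7, 7, 7, 7).
2021-06-24 15:00 + 7 h = 2021-06-24 22:00.
2021-06-24 22:00 + 7 h = 2021-06-25 05:00.
2021-06-25 05:00 + 7 h = 2021-06-25 12:00.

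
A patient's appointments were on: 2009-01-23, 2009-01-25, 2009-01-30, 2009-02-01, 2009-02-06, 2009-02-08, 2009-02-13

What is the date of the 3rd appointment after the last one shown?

2009-02-22

Every event lands on a Friday or Sunday (gaps cycle 2, 5, 2, 5, 2, 5).
So the schedule is: every Friday and Sunday.
Next Sunday: 2009-02-15.
Next Friday: 2009-02-20.
Next Sunday: 2009-02-22.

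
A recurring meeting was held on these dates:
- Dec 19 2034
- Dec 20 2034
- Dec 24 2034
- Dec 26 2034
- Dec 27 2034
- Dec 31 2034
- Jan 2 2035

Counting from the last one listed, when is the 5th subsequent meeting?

Jan 14 2035

The gap pattern 1, 4, 2, 1, 4, 2 repeats every 3 events.
These are the Tuesdays, Wednesdays and Sundays of each week.
Next Wednesday: Jan 3 2035.
The following Sunday is Jan 7 2035.
The following Tuesday is Jan 9 2035.
The following Wednesday is Jan 10 2035.
Next Sunday: Jan 14 2035.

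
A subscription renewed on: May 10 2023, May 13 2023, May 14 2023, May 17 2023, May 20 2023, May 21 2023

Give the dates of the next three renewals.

Gaps: 3, 1, 3, 3, 1 days — not constant, but cyclic with period 3.
The events fall on every Wednesday, Saturday and Sunday.
The following Wednesday is May 24 2023.
The following Saturday is May 27 2023.
Next Sunday: May 28 2023.

May 24 2023, May 27 2023, May 28 2023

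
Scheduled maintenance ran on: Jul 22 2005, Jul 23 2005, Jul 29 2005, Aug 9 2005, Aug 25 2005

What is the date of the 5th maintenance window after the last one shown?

Jan 27 2006

Intervals are 1, 6, 11, 16 days — an arithmetic progression with common difference 5.
Next gap: 21 days. Aug 25 2005 + 21 days = Sep 15 2005.
Next gap: 26 days. Sep 15 2005 + 26 days = Oct 11 2005.
Next gap: 31 days. Oct 11 2005 + 31 days = Nov 11 2005.
Next gap: 36 days. Nov 11 2005 + 36 days = Dec 17 2005.
Next gap: 41 days. Dec 17 2005 + 41 days = Jan 27 2006.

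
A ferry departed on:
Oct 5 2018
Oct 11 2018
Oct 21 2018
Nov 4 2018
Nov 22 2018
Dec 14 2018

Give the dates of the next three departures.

Jan 9 2019, Feb 8 2019, Mar 14 2019

Gaps: 6, 10, 14, 18, 22 days — each gap is 4 larger than the previous one.
Next gap: 26 days. Dec 14 2018 + 26 days = Jan 9 2019.
Next gap: 30 days. Jan 9 2019 + 30 days = Feb 8 2019.
Next gap: 34 days. Feb 8 2019 + 34 days = Mar 14 2019.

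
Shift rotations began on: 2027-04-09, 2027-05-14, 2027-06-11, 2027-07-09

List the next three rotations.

These are Fridays at 28- or 35-day spacing (35, 28, 28).
The pattern: 2nd Friday of the month.
August 2027 — 2nd Friday is 2027-08-13.
September 2027 — 2nd Friday is 2027-09-10.
2nd Friday of October 2027: 2027-10-08.

2027-08-13, 2027-09-10, 2027-10-08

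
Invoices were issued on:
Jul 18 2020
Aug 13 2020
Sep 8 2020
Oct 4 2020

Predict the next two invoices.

Oct 30 2020, Nov 25 2020

The spacing is 26, 26, 26 days — always 26 days.
Oct 4 2020 + 26 days = Oct 30 2020.
Oct 30 2020 + 26 days = Nov 25 2020.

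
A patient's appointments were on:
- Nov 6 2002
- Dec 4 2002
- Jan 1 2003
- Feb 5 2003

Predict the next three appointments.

Mar 5 2003, Apr 2 2003, May 7 2003

Gaps: 28, 28, 35 days — a mix of 28 and 35. Every date is a Wednesday.
Each is the 1st Wednesday of its month.
1st Wednesday of March 2003: Mar 5 2003.
1st Wednesday of April 2003: Apr 2 2003.
May 2003 — 1st Wednesday is May 7 2003.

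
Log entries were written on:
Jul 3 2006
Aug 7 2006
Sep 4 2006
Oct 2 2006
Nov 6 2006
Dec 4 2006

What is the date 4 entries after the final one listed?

Apr 2 2007

Gaps: 35, 28, 28, 35, 28 days — a mix of 28 and 35. Every date is a Monday.
Each is the 1st Monday of its month.
1st Monday of January 2007: Jan 1 2007.
1st Monday of February 2007: Feb 5 2007.
1st Monday of March 2007: Mar 5 2007.
1st Monday of April 2007: Apr 2 2007.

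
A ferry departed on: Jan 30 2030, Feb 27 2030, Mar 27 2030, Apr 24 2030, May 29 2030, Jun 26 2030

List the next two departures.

Jul 31 2030, Aug 28 2030

All Wednesdays; the gaps (28, 28, 28, 35, 28) vary with month length.
This is the last Wednesday of each month.
July 2030 ends with Wednesday Jul 31 2030.
Last Wednesday of August 2030: Aug 28 2030.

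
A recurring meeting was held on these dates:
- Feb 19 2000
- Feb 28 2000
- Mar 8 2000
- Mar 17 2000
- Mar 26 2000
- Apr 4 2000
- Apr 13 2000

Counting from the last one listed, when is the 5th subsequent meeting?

The spacing is 9, 9, 9, 9, 9, 9 days — always 9 days.
Apr 13 2000 + 9 days = Apr 22 2000.
Apr 22 2000 + 9 days = May 1 2000.
May 1 2000 + 9 days = May 10 2000.
May 10 2000 + 9 days = May 19 2000.
May 19 2000 + 9 days = May 28 2000.

May 28 2000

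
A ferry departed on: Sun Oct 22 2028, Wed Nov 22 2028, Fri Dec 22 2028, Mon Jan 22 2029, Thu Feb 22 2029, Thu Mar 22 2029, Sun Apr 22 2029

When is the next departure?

Tue May 22 2029

The day-of-month is always 22 (31, 30, 31, 31, 28, 31 days between events).
So this recurs on the 22nd of each month.
Next: May 2029 → Tue May 22 2029.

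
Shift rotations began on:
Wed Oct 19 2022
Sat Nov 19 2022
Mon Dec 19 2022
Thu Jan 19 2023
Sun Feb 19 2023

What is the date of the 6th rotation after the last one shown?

Sat Aug 19 2023

The day-of-month is always 19 (31, 30, 31, 31 days between events).
So this recurs on the 19th of each month.
March 2023: Sun Mar 19 2023.
Next: April 2023 → Wed Apr 19 2023.
May 2023: Fri May 19 2023.
Next: June 2023 → Mon Jun 19 2023.
July 2023: Wed Jul 19 2023.
Next: August 2023 → Sat Aug 19 2023.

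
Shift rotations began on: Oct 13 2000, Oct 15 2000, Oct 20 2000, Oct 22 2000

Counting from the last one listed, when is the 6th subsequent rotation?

The gap pattern 2, 5, 2 repeats every 2 events.
These are the Fridays and Sundays of each week.
Next Friday: Oct 27 2000.
The following Sunday is Oct 29 2000.
The following Friday is Nov 3 2000.
The following Sunday is Nov 5 2000.
Next Friday: Nov 10 2000.
The following Sunday is Nov 12 2000.

Nov 12 2000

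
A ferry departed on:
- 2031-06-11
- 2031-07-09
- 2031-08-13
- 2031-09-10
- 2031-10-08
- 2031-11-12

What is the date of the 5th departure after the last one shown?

2032-04-14

Gaps: 28, 35, 28, 28, 35 days — a mix of 28 and 35. Every date is a Wednesday.
Each is the 2nd Wednesday of its month.
2nd Wednesday of December 2031: 2031-12-10.
2nd Wednesday of January 2032: 2032-01-14.
February 2032 — 2nd Wednesday is 2032-02-11.
March 2032 — 2nd Wednesday is 2032-03-10.
2nd Wednesday of April 2032: 2032-04-14.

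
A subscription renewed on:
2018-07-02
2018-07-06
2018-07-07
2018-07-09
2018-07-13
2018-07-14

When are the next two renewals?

2018-07-16, 2018-07-20

Every event lands on a Monday or Friday or Saturday (gaps cycle 4, 1, 2, 4, 1).
So the schedule is: every Monday, Friday and Saturday.
The following Monday is 2018-07-16.
Next Friday: 2018-07-20.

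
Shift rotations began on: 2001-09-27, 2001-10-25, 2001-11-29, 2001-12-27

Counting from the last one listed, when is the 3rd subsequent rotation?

All Thursdays; the gaps (28, 35, 28) vary with month length.
This is the last Thursday of each month.
Last Thursday of January 2002: 2002-01-31.
Last Thursday of February 2002: 2002-02-28.
March 2002 ends with Thursday 2002-03-28.

2002-03-28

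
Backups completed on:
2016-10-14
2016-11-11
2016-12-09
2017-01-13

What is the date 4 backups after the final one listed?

2017-05-12

Gaps: 28, 28, 35 days — a mix of 28 and 35. Every date is a Friday.
Each is the 2nd Friday of its month.
2nd Friday of February 2017: 2017-02-10.
March 2017 — 2nd Friday is 2017-03-10.
2nd Friday of April 2017: 2017-04-14.
2nd Friday of May 2017: 2017-05-12.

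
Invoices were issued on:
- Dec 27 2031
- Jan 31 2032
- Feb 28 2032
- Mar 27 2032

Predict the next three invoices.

Apr 24 2032, May 29 2032, Jun 26 2032

All Saturdays; the gaps (35, 28, 28) vary with month length.
This is the last Saturday of each month.
Last Saturday of April 2032: Apr 24 2032.
Last Saturday of May 2032: May 29 2032.
June 2032 ends with Saturday Jun 26 2032.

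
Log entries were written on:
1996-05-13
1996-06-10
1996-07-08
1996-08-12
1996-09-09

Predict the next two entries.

1996-10-14, 1996-11-11

All dates are Mondays, 28, 28, 35, 28 days apart.
Specifically, the 2nd Monday of each month.
2nd Monday of October 1996: 1996-10-14.
2nd Monday of November 1996: 1996-11-11.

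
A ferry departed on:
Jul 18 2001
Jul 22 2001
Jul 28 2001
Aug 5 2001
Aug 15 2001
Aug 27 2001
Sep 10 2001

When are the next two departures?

Gaps: 4, 6, 8, 10, 12, 14 days — each gap is 2 larger than the previous one.
Next gap: 16 days. Sep 10 2001 + 16 days = Sep 26 2001.
Next gap: 18 days. Sep 26 2001 + 18 days = Oct 14 2001.

Sep 26 2001, Oct 14 2001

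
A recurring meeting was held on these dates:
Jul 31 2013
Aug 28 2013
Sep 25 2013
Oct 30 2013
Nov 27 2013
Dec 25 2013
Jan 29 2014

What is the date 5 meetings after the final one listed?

These are Wednesdays with 28, 28, 35, 28, 28, 35-day gaps.
Each is the final Wednesday of its month — Jul 31 2013 is past the 28th, so '4th Wednesday' doesn't fit.
February 2014 ends with Wednesday Feb 26 2014.
March 2014 ends with Wednesday Mar 26 2014.
April 2014 ends with Wednesday Apr 30 2014.
Last Wednesday of May 2014: May 28 2014.
Last Wednesday of June 2014: Jun 25 2014.

Jun 25 2014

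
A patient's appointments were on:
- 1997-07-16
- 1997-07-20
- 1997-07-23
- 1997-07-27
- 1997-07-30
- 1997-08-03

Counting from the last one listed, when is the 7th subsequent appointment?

1997-08-27

Every event lands on a Wednesday or Sunday (gaps cycle 4, 3, 4, 3, 4).
So the schedule is: every Wednesday and Sunday.
The following Wednesday is 1997-08-06.
The following Sunday is 1997-08-10.
The following Wednesday is 1997-08-13.
The following Sunday is 1997-08-17.
Next Wednesday: 1997-08-20.
Next Sunday: 1997-08-24.
The following Wednesday is 1997-08-27.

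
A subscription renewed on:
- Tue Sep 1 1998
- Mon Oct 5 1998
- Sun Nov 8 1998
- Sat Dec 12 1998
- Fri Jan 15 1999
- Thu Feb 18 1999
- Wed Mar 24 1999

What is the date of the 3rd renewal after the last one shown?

Sun Jul 4 1999

Gaps between consecutive events: 34, 34, 34, 34, 34, 34 days — a constant 34-day interval.
Wed Mar 24 1999 + 34 days = Tue Apr 27 1999.
Tue Apr 27 1999 + 34 days = Mon May 31 1999.
Mon May 31 1999 + 34 days = Sun Jul 4 1999.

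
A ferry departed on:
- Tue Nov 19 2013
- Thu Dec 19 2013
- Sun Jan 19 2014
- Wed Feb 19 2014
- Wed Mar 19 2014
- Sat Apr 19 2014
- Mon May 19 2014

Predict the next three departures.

Gaps: 30, 31, 31, 28, 31, 30 days — not constant. Every event is on the 19th of the month.
Pattern: the 19th of each month.
Next: June 2014 → Thu Jun 19 2014.
July 2014: Sat Jul 19 2014.
August 2014: Tue Aug 19 2014.

Thu Jun 19 2014, Sat Jul 19 2014, Tue Aug 19 2014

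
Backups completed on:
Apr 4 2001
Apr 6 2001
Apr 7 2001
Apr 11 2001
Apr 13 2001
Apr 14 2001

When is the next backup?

The gap pattern 2, 1, 4, 2, 1 repeats every 3 events.
These are the Wednesdays, Fridays and Saturdays of each week.
The following Wednesday is Apr 18 2001.

Apr 18 2001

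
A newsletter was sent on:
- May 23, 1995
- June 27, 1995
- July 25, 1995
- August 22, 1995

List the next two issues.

All dates are Tuesdays, 35, 28, 28 days apart.
Specifically, the 4th Tuesday of each month.
4th Tuesday of September 1995: September 26, 1995.
4th Tuesday of October 1995: October 24, 1995.

September 26, 1995; October 24, 1995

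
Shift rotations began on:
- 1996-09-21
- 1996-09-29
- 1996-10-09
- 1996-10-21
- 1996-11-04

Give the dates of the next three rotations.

1996-11-20, 1996-12-08, 1996-12-28

Gaps: 8, 10, 12, 14 days — each gap is 2 larger than the previous one.
Next gap: 16 days. 1996-11-04 + 16 days = 1996-11-20.
Next gap: 18 days. 1996-11-20 + 18 days = 1996-12-08.
Next gap: 20 days. 1996-12-08 + 20 days = 1996-12-28.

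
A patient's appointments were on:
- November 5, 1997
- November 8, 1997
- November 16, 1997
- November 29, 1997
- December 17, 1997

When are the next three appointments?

The spacing grows by 5 each time: 3, 8, 13, 18 days.
Next gap: 23 days. December 17, 1997 + 23 days = January 9, 1998.
Next gap: 28 days. January 9, 1998 + 28 days = February 6, 1998.
Next gap: 33 days. February 6, 1998 + 33 days = March 11, 1998.

January 9, 1998; February 6, 1998; March 11, 1998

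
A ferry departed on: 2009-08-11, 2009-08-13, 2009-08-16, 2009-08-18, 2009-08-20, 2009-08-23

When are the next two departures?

Every event lands on a Tuesday or Thursday or Sunday (gaps cycle 2, 3, 2, 2, 3).
So the schedule is: every Tuesday, Thursday and Sunday.
Next Tuesday: 2009-08-25.
The following Thursday is 2009-08-27.

2009-08-25, 2009-08-27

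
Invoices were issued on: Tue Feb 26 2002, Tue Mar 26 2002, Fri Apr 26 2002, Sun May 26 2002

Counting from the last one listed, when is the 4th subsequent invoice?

Gaps: 28, 31, 30 days — not constant. Every event is on the 26th of the month.
Pattern: the 26th of each month.
Next: June 2002 → Wed Jun 26 2002.
Next: July 2002 → Fri Jul 26 2002.
August 2002: Mon Aug 26 2002.
September 2002: Thu Sep 26 2002.

Thu Sep 26 2002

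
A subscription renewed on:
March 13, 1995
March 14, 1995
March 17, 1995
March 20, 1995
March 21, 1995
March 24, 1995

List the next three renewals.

Gaps: 1, 3, 3, 1, 3 days — not constant, but cyclic with period 3.
The events fall on every Monday, Tuesday and Friday.
The following Monday is March 27, 1995.
The following Tuesday is March 28, 1995.
The following Friday is March 31, 1995.

March 27, 1995; March 28, 1995; March 31, 1995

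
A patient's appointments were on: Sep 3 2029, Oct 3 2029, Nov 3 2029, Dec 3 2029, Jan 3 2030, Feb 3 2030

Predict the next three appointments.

Each date is the 3rd; the gaps (30, 31, 30, 31, 31) track the month lengths.
The rule is the 3rd of each month.
Next: March 2030 → Mar 3 2030.
April 2030: Apr 3 2030.
Next: May 2030 → May 3 2030.

Mar 3 2030, Apr 3 2030, May 3 2030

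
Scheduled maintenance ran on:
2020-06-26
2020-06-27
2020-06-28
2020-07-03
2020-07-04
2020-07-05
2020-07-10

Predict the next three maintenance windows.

Every event lands on a Friday or Saturday or Sunday (gaps cycle 1, 1, 5, 1, 1, 5).
So the schedule is: every Friday, Saturday and Sunday.
Next Saturday: 2020-07-11.
The following Sunday is 2020-07-12.
The following Friday is 2020-07-17.

2020-07-11, 2020-07-12, 2020-07-17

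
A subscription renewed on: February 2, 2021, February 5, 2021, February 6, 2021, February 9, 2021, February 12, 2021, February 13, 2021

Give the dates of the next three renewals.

Gaps: 3, 1, 3, 3, 1 days — not constant, but cyclic with period 3.
The events fall on every Tuesday, Friday and Saturday.
Next Tuesday: February 16, 2021.
The following Friday is February 19, 2021.
The following Saturday is February 20, 2021.

February 16, 2021; February 19, 2021; February 20, 2021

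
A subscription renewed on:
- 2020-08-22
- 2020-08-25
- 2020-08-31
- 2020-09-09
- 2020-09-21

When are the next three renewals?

The spacing grows by 3 each time: 3, 6, 9, 12 days.
Next gap: 15 days. 2020-09-21 + 15 days = 2020-10-06.
Next gap: 18 days. 2020-10-06 + 18 days = 2020-10-24.
Next gap: 21 days. 2020-10-24 + 21 days = 2020-11-14.

2020-10-06, 2020-10-24, 2020-11-14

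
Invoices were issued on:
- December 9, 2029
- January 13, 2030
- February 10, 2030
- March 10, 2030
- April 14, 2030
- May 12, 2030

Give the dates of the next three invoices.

All dates are Sundays, 35, 28, 28, 35, 28 days apart.
Specifically, the 2nd Sunday of each month.
June 2030 — 2nd Sunday is June 9, 2030.
July 2030 — 2nd Sunday is July 14, 2030.
2nd Sunday of August 2030: August 11, 2030.

June 9, 2030; July 14, 2030; August 11, 2030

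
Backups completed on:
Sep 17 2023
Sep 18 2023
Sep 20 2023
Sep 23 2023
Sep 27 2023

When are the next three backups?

Oct 2 2023, Oct 8 2023, Oct 15 2023

Gaps: 1, 2, 3, 4 days — each gap is 1 larger than the previous one.
Next gap: 5 days. Sep 27 2023 + 5 days = Oct 2 2023.
Next gap: 6 days. Oct 2 2023 + 6 days = Oct 8 2023.
Next gap: 7 days. Oct 8 2023 + 7 days = Oct 15 2023.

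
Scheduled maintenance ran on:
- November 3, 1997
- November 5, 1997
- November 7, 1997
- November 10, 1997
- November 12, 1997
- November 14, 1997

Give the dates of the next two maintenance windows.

Gaps: 2, 2, 3, 2, 2 days — not constant, but cyclic with period 3.
The events fall on every Monday, Wednesday and Friday.
Next Monday: November 17, 1997.
Next Wednesday: November 19, 1997.

November 17, 1997; November 19, 1997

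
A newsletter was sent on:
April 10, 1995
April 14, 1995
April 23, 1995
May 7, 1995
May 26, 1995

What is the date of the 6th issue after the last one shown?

The spacing grows by 5 each time: 4, 9, 14, 19 days.
Next gap: 24 days. May 26, 1995 + 24 days = June 19, 1995.
Next gap: 29 days. June 19, 1995 + 29 days = July 18, 1995.
Next gap: 34 days. July 18, 1995 + 34 days = August 21, 1995.
Next gap: 39 days. August 21, 1995 + 39 days = September 29, 1995.
Next gap: 44 days. September 29, 1995 + 44 days = November 12, 1995.
Next gap: 49 days. November 12, 1995 + 49 days = December 31, 1995.

December 31, 1995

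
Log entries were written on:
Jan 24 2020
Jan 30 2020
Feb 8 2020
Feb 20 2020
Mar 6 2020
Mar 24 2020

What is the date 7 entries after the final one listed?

The spacing grows by 3 each time: 6, 9, 12, 15, 18 days.
Next gap: 21 days. Mar 24 2020 + 21 days = Apr 14 2020.
Next gap: 24 days. Apr 14 2020 + 24 days = May 8 2020.
Next gap: 27 days. May 8 2020 + 27 days = Jun 4 2020.
Next gap: 30 days. Jun 4 2020 + 30 days = Jul 4 2020.
Next gap: 33 days. Jul 4 2020 + 33 days = Aug 6 2020.
Next gap: 36 days. Aug 6 2020 + 36 days = Sep 11 2020.
Next gap: 39 days. Sep 11 2020 + 39 days = Oct 20 2020.

Oct 20 2020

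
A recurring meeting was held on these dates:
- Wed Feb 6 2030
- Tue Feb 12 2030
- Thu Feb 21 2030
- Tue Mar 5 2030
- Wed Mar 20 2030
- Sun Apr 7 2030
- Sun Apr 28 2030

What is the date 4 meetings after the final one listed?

Tue Aug 20 2030

Intervals are 6, 9, 12, 15, 18, 21 days — an arithmetic progression with common difference 3.
Next gap: 24 days. Sun Apr 28 2030 + 24 days = Wed May 22 2030.
Next gap: 27 days. Wed May 22 2030 + 27 days = Tue Jun 18 2030.
Next gap: 30 days. Tue Jun 18 2030 + 30 days = Thu Jul 18 2030.
Next gap: 33 days. Thu Jul 18 2030 + 33 days = Tue Aug 20 2030.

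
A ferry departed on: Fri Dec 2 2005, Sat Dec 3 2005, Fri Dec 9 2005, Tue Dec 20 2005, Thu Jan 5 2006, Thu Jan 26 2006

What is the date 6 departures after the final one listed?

Intervals are 1, 6, 11, 16, 21 days — an arithmetic progression with common difference 5.
Next gap: 26 days. Thu Jan 26 2006 + 26 days = Tue Feb 21 2006.
Next gap: 31 days. Tue Feb 21 2006 + 31 days = Fri Mar 24 2006.
Next gap: 36 days. Fri Mar 24 2006 + 36 days = Sat Apr 29 2006.
Next gap: 41 days. Sat Apr 29 2006 + 41 days = Fri Jun 9 2006.
Next gap: 46 days. Fri Jun 9 2006 + 46 days = Tue Jul 25 2006.
Next gap: 51 days. Tue Jul 25 2006 + 51 days = Thu Sep 14 2006.

Thu Sep 14 2006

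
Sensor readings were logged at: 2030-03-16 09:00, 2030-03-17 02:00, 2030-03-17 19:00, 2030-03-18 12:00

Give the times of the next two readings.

2030-03-19 05:00, 2030-03-19 22:00

The interval is a steady 17 hours (17, 17, 17).
2030-03-18 12:00 + 17 h = 2030-03-19 05:00.
2030-03-19 05:00 + 17 h = 2030-03-19 22:00.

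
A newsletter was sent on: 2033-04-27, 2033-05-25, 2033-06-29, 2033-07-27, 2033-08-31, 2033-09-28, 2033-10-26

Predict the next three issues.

2033-11-30, 2033-12-28, 2034-01-25

Every date is a Wednesday; gaps 28, 35, 28, 35, 28, 28 days.
Each is the last Wednesday of its month (at least one falls on the 29th or later, ruling out '4th Wednesday').
November 2033 ends with Wednesday 2033-11-30.
December 2033 ends with Wednesday 2033-12-28.
Last Wednesday of January 2034: 2034-01-25.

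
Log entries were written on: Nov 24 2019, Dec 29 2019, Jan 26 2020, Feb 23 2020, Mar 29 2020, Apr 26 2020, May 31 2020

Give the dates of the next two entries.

Jun 28 2020, Jul 26 2020

All Sundays; the gaps (35, 28, 28, 35, 28, 35) vary with month length.
This is the last Sunday of each month.
June 2020 ends with Sunday Jun 28 2020.
July 2020 ends with Sunday Jul 26 2020.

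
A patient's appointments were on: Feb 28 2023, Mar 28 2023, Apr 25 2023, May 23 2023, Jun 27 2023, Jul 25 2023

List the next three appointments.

Gaps: 28, 28, 28, 35, 28 days — a mix of 28 and 35. Every date is a Tuesday.
Each is the 4th Tuesday of its month.
August 2023 — 4th Tuesday is Aug 22 2023.
4th Tuesday of September 2023: Sep 26 2023.
October 2023 — 4th Tuesday is Oct 24 2023.

Aug 22 2023, Sep 26 2023, Oct 24 2023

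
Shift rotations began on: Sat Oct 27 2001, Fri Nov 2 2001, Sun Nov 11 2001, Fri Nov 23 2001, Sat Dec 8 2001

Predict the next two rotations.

Gaps: 6, 9, 12, 15 days — each gap is 3 larger than the previous one.
Next gap: 18 days. Sat Dec 8 2001 + 18 days = Wed Dec 26 2001.
Next gap: 21 days. Wed Dec 26 2001 + 21 days = Wed Jan 16 2002.

Wed Dec 26 2001, Wed Jan 16 2002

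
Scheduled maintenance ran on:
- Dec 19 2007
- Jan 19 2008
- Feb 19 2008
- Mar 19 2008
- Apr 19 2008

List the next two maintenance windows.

Gaps: 31, 31, 29, 31 days — not constant. Every event is on the 19th of the month.
Pattern: the 19th of each month.
Next: May 2008 → May 19 2008.
June 2008: Jun 19 2008.

May 19 2008, Jun 19 2008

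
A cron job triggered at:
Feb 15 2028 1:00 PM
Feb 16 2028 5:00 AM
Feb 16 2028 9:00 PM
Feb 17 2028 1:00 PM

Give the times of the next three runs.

Feb 18 2028 5:00 AM, Feb 18 2028 9:00 PM, Feb 19 2028 1:00 PM

Gaps: 16, 16, 16 hours — each event is 16 hours after the previous one.
Feb 17 2028 1:00 PM + 16 h = Feb 18 2028 5:00 AM.
Feb 18 2028 5:00 AM + 16 h = Feb 18 2028 9:00 PM.
Feb 18 2028 9:00 PM + 16 h = Feb 19 2028 1:00 PM.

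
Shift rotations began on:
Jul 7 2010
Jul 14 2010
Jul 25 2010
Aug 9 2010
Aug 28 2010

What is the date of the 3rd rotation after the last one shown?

The spacing grows by 4 each time: 7, 11, 15, 19 days.
Next gap: 23 days. Aug 28 2010 + 23 days = Sep 20 2010.
Next gap: 27 days. Sep 20 2010 + 27 days = Oct 17 2010.
Next gap: 31 days. Oct 17 2010 + 31 days = Nov 17 2010.

Nov 17 2010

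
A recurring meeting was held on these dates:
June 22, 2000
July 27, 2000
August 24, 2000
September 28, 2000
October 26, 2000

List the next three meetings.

November 23, 2000; December 28, 2000; January 25, 2001

These are Thursdays at 28- or 35-day spacing (35, 28, 35, 28).
The pattern: 4th Thursday of the month.
4th Thursday of November 2000: November 23, 2000.
4th Thursday of December 2000: December 28, 2000.
January 2001 — 4th Thursday is January 25, 2001.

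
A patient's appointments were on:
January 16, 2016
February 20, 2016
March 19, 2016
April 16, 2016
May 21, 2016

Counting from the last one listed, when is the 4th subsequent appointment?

September 17, 2016

Gaps: 35, 28, 28, 35 days — a mix of 28 and 35. Every date is a Saturday.
Each is the 3rd Saturday of its month.
June 2016 — 3rd Saturday is June 18, 2016.
July 2016 — 3rd Saturday is July 16, 2016.
August 2016 — 3rd Saturday is August 20, 2016.
September 2016 — 3rd Saturday is September 17, 2016.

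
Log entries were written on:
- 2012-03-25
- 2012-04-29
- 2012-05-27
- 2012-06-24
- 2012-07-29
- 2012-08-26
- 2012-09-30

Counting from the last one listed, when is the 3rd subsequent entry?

These are Sundays with 35, 28, 28, 35, 28, 35-day gaps.
Each is the final Sunday of its month — 2012-04-29 is past the 28th, so '4th Sunday' doesn't fit.
October 2012 ends with Sunday 2012-10-28.
Last Sunday of November 2012: 2012-11-25.
Last Sunday of December 2012: 2012-12-30.

2012-12-30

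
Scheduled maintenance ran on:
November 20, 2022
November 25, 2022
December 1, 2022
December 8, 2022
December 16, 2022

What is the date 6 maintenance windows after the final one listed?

February 23, 2023

Intervals are 5, 6, 7, 8 days — an arithmetic progression with common difference 1.
Next gap: 9 days. December 16, 2022 + 9 days = December 25, 2022.
Next gap: 10 days. December 25, 2022 + 10 days = January 4, 2023.
Next gap: 11 days. January 4, 2023 + 11 days = January 15, 2023.
Next gap: 12 days. January 15, 2023 + 12 days = January 27, 2023.
Next gap: 13 days. January 27, 2023 + 13 days = February 9, 2023.
Next gap: 14 days. February 9, 2023 + 14 days = February 23, 2023.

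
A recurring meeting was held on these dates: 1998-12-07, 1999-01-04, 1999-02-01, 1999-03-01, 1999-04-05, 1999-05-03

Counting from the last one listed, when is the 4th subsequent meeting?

These are Mondays at 28- or 35-day spacing (28, 28, 28, 35, 28).
The pattern: 1st Monday of the month.
1st Monday of June 1999: 1999-06-07.
July 1999 — 1st Monday is 1999-07-05.
1st Monday of August 1999: 1999-08-02.
1st Monday of September 1999: 1999-09-06.

1999-09-06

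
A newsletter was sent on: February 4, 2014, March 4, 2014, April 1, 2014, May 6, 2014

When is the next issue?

All dates are Tuesdays, 28, 28, 35 days apart.
Specifically, the 1st Tuesday of each month.
June 2014 — 1st Tuesday is June 3, 2014.

June 3, 2014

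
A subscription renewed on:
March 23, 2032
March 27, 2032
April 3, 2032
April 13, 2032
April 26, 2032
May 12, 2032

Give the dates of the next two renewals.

May 31, 2032; June 22, 2032

Intervals are 4, 7, 10, 13, 16 days — an arithmetic progression with common difference 3.
Next gap: 19 days. May 12, 2032 + 19 days = May 31, 2032.
Next gap: 22 days. May 31, 2032 + 22 days = June 22, 2032.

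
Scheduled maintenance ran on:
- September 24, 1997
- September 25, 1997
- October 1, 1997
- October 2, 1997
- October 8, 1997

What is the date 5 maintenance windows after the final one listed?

October 23, 1997

Gaps: 1, 6, 1, 6 days — not constant, but cyclic with period 2.
The events fall on every Wednesday and Thursday.
Next Thursday: October 9, 1997.
The following Wednesday is October 15, 1997.
Next Thursday: October 16, 1997.
The following Wednesday is October 22, 1997.
The following Thursday is October 23, 1997.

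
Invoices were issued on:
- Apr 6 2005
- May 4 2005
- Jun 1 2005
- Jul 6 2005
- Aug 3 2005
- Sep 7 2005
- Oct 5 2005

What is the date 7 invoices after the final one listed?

These are Wednesdays at 28- or 35-day spacing (28, 28, 35, 28, 35, 28).
The pattern: 1st Wednesday of the month.
1st Wednesday of November 2005: Nov 2 2005.
1st Wednesday of December 2005: Dec 7 2005.
1st Wednesday of January 2006: Jan 4 2006.
February 2006 — 1st Wednesday is Feb 1 2006.
1st Wednesday of March 2006: Mar 1 2006.
April 2006 — 1st Wednesday is Apr 5 2006.
May 2006 — 1st Wednesday is May 3 2006.

May 3 2006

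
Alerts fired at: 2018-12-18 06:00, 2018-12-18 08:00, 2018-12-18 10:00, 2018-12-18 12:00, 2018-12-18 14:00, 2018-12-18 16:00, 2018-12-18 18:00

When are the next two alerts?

2018-12-18 20:00, 2018-12-18 22:00

Gaps: 2, 2, 2, 2, 2, 2 hours — each event is 2 hours after the previous one.
2018-12-18 18:00 + 2 h = 2018-12-18 20:00.
2018-12-18 20:00 + 2 h = 2018-12-18 22:00.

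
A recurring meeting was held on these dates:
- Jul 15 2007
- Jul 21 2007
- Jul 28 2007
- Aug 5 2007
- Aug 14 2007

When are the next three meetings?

Aug 24 2007, Sep 4 2007, Sep 16 2007

Gaps: 6, 7, 8, 9 days — each gap is 1 larger than the previous one.
Next gap: 10 days. Aug 14 2007 + 10 days = Aug 24 2007.
Next gap: 11 days. Aug 24 2007 + 11 days = Sep 4 2007.
Next gap: 12 days. Sep 4 2007 + 12 days = Sep 16 2007.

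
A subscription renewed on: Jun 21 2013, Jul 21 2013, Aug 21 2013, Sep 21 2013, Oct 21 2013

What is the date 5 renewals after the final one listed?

The day-of-month is always 21 (30, 31, 31, 30 days between events).
So this recurs on the 21st of each month.
Next: November 2013 → Nov 21 2013.
December 2013: Dec 21 2013.
January 2014: Jan 21 2014.
Next: February 2014 → Feb 21 2014.
March 2014: Mar 21 2014.

Mar 21 2014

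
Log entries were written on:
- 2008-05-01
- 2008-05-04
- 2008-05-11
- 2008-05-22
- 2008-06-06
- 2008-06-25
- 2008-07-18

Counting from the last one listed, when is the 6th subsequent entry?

2009-02-25

The spacing grows by 4 each time: 3, 7, 11, 15, 19, 23 days.
Next gap: 27 days. 2008-07-18 + 27 days = 2008-08-14.
Next gap: 31 days. 2008-08-14 + 31 days = 2008-09-14.
Next gap: 35 days. 2008-09-14 + 35 days = 2008-10-19.
Next gap: 39 days. 2008-10-19 + 39 days = 2008-11-27.
Next gap: 43 days. 2008-11-27 + 43 days = 2009-01-09.
Next gap: 47 days. 2009-01-09 + 47 days = 2009-02-25.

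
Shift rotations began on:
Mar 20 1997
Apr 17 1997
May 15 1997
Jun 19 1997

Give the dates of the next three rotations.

Gaps: 28, 28, 35 days — a mix of 28 and 35. Every date is a Thursday.
Each is the 3rd Thursday of its month.
July 1997 — 3rd Thursday is Jul 17 1997.
3rd Thursday of August 1997: Aug 21 1997.
3rd Thursday of September 1997: Sep 18 1997.

Jul 17 1997, Aug 21 1997, Sep 18 1997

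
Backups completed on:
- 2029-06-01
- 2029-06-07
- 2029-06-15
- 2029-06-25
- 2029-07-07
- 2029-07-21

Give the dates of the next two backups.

2029-08-06, 2029-08-24

Intervals are 6, 8, 10, 12, 14 days — an arithmetic progression with common difference 2.
Next gap: 16 days. 2029-07-21 + 16 days = 2029-08-06.
Next gap: 18 days. 2029-08-06 + 18 days = 2029-08-24.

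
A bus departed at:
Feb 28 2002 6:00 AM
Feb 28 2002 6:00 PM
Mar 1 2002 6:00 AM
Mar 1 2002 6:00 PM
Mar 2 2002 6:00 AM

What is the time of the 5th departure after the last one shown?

Spacing: 12, 12, 12, 12 h — constant 12 h.
Mar 2 2002 6:00 AM + 12 h = Mar 2 2002 6:00 PM.
Mar 2 2002 6:00 PM + 12 h = Mar 3 2002 6:00 AM.
Mar 3 2002 6:00 AM + 12 h = Mar 3 2002 6:00 PM.
Mar 3 2002 6:00 PM + 12 h = Mar 4 2002 6:00 AM.
Mar 4 2002 6:00 AM + 12 h = Mar 4 2002 6:00 PM.

Mar 4 2002 6:00 PM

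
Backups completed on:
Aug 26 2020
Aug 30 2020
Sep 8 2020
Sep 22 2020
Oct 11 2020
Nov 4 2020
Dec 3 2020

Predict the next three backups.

Jan 6 2021, Feb 14 2021, Mar 30 2021

Intervals are 4, 9, 14, 19, 24, 29 days — an arithmetic progression with common difference 5.
Next gap: 34 days. Dec 3 2020 + 34 days = Jan 6 2021.
Next gap: 39 days. Jan 6 2021 + 39 days = Feb 14 2021.
Next gap: 44 days. Feb 14 2021 + 44 days = Mar 30 2021.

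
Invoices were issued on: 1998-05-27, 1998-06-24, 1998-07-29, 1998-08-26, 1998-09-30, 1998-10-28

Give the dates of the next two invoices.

1998-11-25, 1998-12-30

All Wednesdays; the gaps (28, 35, 28, 35, 28) vary with month length.
This is the last Wednesday of each month.
Last Wednesday of November 1998: 1998-11-25.
December 1998 ends with Wednesday 1998-12-30.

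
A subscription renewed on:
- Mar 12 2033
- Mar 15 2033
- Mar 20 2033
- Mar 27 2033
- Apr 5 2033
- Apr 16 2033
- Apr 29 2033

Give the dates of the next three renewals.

May 14 2033, May 31 2033, Jun 19 2033

Gaps: 3, 5, 7, 9, 11, 13 days — each gap is 2 larger than the previous one.
Next gap: 15 days. Apr 29 2033 + 15 days = May 14 2033.
Next gap: 17 days. May 14 2033 + 17 days = May 31 2033.
Next gap: 19 days. May 31 2033 + 19 days = Jun 19 2033.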